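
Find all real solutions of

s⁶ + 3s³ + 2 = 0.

s = -1.2599 or s = -1

Let u = s³. The equation becomes u² + 3u + 2 = 0.
Factor: (u + 1)(u + 2) = 0, so u = -1 or u = -2.
s³ = -1 gives s = -1.
s³ = -2 gives s = -∛(2) ≈ -1.2599.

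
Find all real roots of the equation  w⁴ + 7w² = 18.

w = -1.4142 or w = 1.4142

Let u = w². The equation becomes u² + 7u - 18 = 0.
Factor: (u + 9)(u - 2) = 0, so u = -9 or u = 2.
w² = -9 < 0 has no real solution.
w² = 2 gives w = ±√(2) ≈ ±1.4142.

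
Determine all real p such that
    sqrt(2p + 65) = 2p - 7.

Square both sides: 2p + 65 = (2p - 7)^2.
Expand and rearrange: 4p^2 - 30p - 16 = 0.
Solving gives p = 8 or p = -0.5.
Check each candidate in the original equation:
  p = 8: sqrt(81) = 9, while 2p - 7 = 9 — valid.
  p = -0.5: sqrt(64) = 8, while 2p - 7 = -8 — extraneous.

p = 8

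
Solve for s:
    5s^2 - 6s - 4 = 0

s = -0.477 or s = 1.677

Discriminant: (-6)^2 - 4*5*(-4) = 116.
Quadratic formula: s = (6 +/- sqrt(116)) / 10.
So s = 3/5 + sqrt(29)/5 ~= 1.677 or s = 3/5 - sqrt(29)/5 ~= -0.477.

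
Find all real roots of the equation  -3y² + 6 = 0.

y = -1.4142 or y = 1.4142

Discriminant: (0)² − 4·(-3)·6 = 72.
Quadratic formula: y = (0 ± √72) / (-6).
So y = -√(2) ≈ -1.4142 or y = √(2) ≈ 1.4142.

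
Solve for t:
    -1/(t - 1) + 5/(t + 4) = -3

t = -5.5864 or t = 1.253

Multiply both sides by (t - 1)(t + 4):
-(t + 4) + 5(t - 1) = -3(t - 1)(t + 4).
Expand and collect terms: -3t² - 13t + 21 = 0.
By the quadratic formula, t = (13 ± √421) / -6, so t ≈ -5.5864 or t ≈ 1.253.
Neither value makes a denominator zero (t ≠ 1, t ≠ -4), so both are valid.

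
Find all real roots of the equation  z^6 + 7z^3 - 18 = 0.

z = -2.0801 or z = 1.2599

Let u = z^3. The equation becomes u^2 + 7u - 18 = 0.
Factor: (u + 9)(u - 2) = 0, so u = -9 or u = 2.
z^3 = -9 gives z = -(9)^(1/3) ~= -2.0801.
z^3 = 2 gives z = (2)^(1/3) ~= 1.2599.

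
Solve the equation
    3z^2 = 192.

z = -8 or z = 8

Bring every term to one side: 3z^2 - 192 = 0.
Factor: 3(z + 8)(z - 8) = 0.
So z = -8 or z = 8.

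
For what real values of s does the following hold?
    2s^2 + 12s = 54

Bring every term to one side: 2s^2 + 12s - 54 = 0.
Factor: 2(s + 9)(s - 3) = 0.
So s = -9 or s = 3.

s = -9 or s = 3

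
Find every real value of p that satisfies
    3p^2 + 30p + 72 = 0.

Factor: 3(p + 4)(p + 6) = 0.
So p = -4 or p = -6.

p = -6 or p = -4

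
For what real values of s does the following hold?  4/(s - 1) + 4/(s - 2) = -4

s = -0.618 or s = 1.618

Multiply both sides by (s - 1)(s - 2):
4(s - 2) + 4(s - 1) = -4(s - 1)(s - 2).
Expand and collect terms: -4s^2 + 4s + 4 = 0.
By the quadratic formula, s = (-4 +/- sqrt(80)) / -8, so s ~= -0.618 or s ~= 1.618.
Neither value makes a denominator zero (s != 1, s != 2), so both are valid.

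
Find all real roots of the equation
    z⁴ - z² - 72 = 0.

z = -3 or z = 3

Let u = z². The equation becomes u² - u - 72 = 0.
Factor: (u + 8)(u - 9) = 0, so u = -8 or u = 9.
z² = -8 < 0 has no real solution.
z² = 9 gives z = ±3.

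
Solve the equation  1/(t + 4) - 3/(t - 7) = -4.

Multiply both sides by (t + 4)(t - 7):
(t - 7) - 3(t + 4) = -4(t + 4)(t - 7).
Expand and collect terms: -4t² + 14t + 131 = 0.
By the quadratic formula, t = (-14 ± √2292) / -8, so t ≈ -4.2344 or t ≈ 7.7344.
Neither value makes a denominator zero (t ≠ -4, t ≠ 7), so both are valid.

t = -4.2344 or t = 7.7344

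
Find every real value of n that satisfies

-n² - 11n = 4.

Rearrange to standard form: -n² - 11n - 4 = 0.
Discriminant: (-11)² − 4·(-1)·(-4) = 105.
Quadratic formula: n = (11 ± √105) / (-2).
So n = -11/2 - √(105)/2 ≈ -10.6235 or n = -11/2 + √(105)/2 ≈ -0.3765.

n = -10.6235 or n = -0.3765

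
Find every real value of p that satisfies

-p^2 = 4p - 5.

p = -5 or p = 1

Bring every term to one side: -p^2 - 4p + 5 = 0.
Factor: -1(p - 1)(p + 5) = 0.
So p = 1 or p = -5.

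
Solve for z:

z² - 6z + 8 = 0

Factor: (z - 2)(z - 4) = 0.
So z = 2 or z = 4.

z = 2 or z = 4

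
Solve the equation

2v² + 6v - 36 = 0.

Factor: 2(v + 6)(v - 3) = 0.
So v = -6 or v = 3.

v = -6 or v = 3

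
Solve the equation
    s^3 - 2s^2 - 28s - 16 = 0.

Possible rational roots are divisors of -16. Testing s = -4 gives 0, so (s + 4) is a factor.
Divide: s^3 - 2s^2 - 28s - 16 = (s + 4)(s^2 - 6s - 4).
Apply the quadratic formula to s^2 - 6s - 4 = 0: s = (6 +/- sqrt(52))/2, i.e. s ~= 6.6056 or s ~= -0.6056.

s = -4 or s = -0.6056 or s = 6.6056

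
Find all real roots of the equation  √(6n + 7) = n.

Square both sides: 6n + 7 = (n)².
Expand and rearrange: n² - 6n - 7 = 0.
Solving gives n = 7 or n = -1.
Check each candidate in the original equation:
  n = 7: √(49) = 7, while n = 7 — valid.
  n = -1: √(1) = 1, while n = -1 — extraneous.

n = 7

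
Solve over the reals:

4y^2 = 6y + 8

Rearrange to standard form: 4y^2 - 6y - 8 = 0.
Discriminant: (-6)^2 - 4*4*(-8) = 164.
Quadratic formula: y = (6 +/- sqrt(164)) / 8.
So y = 3/4 + sqrt(41)/4 ~= 2.3508 or y = 3/4 - sqrt(41)/4 ~= -0.8508.

y = -0.8508 or y = 2.3508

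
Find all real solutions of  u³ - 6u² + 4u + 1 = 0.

u = -0.1926 or u = 1 or u = 5.1926

Possible rational roots are divisors of 1. Testing u = 1 gives 0, so (u - 1) is a factor.
Divide: u³ - 6u² + 4u + 1 = (u - 1)(u² - 5u - 1).
Apply the quadratic formula to u² - 5u - 1 = 0: u = (5 ± √29)/2, i.e. u ≈ 5.1926 or u ≈ -0.1926.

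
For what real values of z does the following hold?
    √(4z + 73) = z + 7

Square both sides: 4z + 73 = (z + 7)².
Expand and rearrange: z² + 10z - 24 = 0.
Solving gives z = 2 or z = -12.
Check each candidate in the original equation:
  z = 2: √(81) = 9, while z + 7 = 9 — valid.
  z = -12: √(25) = 5, while z + 7 = -5 — extraneous.

z = 2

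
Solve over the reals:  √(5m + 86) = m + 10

Square both sides: 5m + 86 = (m + 10)².
Expand and rearrange: m² + 15m + 14 = 0.
Solving gives m = -1 or m = -14.
Check each candidate in the original equation:
  m = -1: √(81) = 9, while m + 10 = 9 — valid.
  m = -14: √(16) = 4, while m + 10 = -4 — extraneous.

m = -1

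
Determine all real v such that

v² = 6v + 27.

v = -3 or v = 9

Bring every term to one side: v² - 6v - 27 = 0.
Factor: (v + 3)(v - 9) = 0.
So v = -3 or v = 9.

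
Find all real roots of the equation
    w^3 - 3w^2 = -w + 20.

w = 4

Rearrange: w^3 - 3w^2 + w - 20 = 0.
Possible rational roots are divisors of -20. Testing w = 4 gives 0, so (w - 4) is a factor.
Divide: w^3 - 3w^2 + w - 20 = (w - 4)(w^2 + w + 5).
The quadratic w^2 + w + 5 has discriminant -19 < 0, so no further real roots.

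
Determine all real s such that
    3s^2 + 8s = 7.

Rearrange to standard form: 3s^2 + 8s - 7 = 0.
Discriminant: (8)^2 - 4*3*(-7) = 148.
Quadratic formula: s = (-8 +/- sqrt(148)) / 6.
So s = -4/3 + sqrt(37)/3 ~= 0.6943 or s = -sqrt(37)/3 - 4/3 ~= -3.3609.

s = -3.3609 or s = 0.6943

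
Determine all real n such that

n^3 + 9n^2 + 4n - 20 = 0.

Possible rational roots are divisors of -20. Testing n = -2 gives 0, so (n + 2) is a factor.
Divide: n^3 + 9n^2 + 4n - 20 = (n + 2)(n^2 + 7n - 10).
Apply the quadratic formula to n^2 + 7n - 10 = 0: n = (-7 +/- sqrt(89))/2, i.e. n ~= 1.217 or n ~= -8.217.

n = -8.217 or n = -2 or n = 1.217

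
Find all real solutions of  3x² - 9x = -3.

Rearrange to standard form: 3x² - 9x + 3 = 0.
Discriminant: (-9)² − 4·3·3 = 45.
Quadratic formula: x = (9 ± √45) / 6.
So x = √(5)/2 + 3/2 ≈ 2.618 or x = 3/2 - √(5)/2 ≈ 0.382.

x = 0.382 or x = 2.618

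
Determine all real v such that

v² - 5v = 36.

v = -4 or v = 9

Bring every term to one side: v² - 5v - 36 = 0.
Factor: (v + 4)(v - 9) = 0.
So v = -4 or v = 9.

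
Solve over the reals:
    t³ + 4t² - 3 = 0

Possible rational roots are divisors of -3. Testing t = -1 gives 0, so (t + 1) is a factor.
Divide: t³ + 4t² - 3 = (t + 1)(t² + 3t - 3).
Apply the quadratic formula to t² + 3t - 3 = 0: t = (-3 ± √21)/2, i.e. t ≈ 0.7913 or t ≈ -3.7913.

t = -3.7913 or t = -1 or t = 0.7913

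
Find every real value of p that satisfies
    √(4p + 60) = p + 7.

Square both sides: 4p + 60 = (p + 7)².
Expand and rearrange: p² + 10p - 11 = 0.
Solving gives p = 1 or p = -11.
Check each candidate in the original equation:
  p = 1: √(64) = 8, while p + 7 = 8 — valid.
  p = -11: √(16) = 4, while p + 7 = -4 — extraneous.

p = 1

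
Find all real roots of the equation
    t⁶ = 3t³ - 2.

Let u = t³. The equation becomes u² - 3u + 2 = 0.
Factor: (u - 1)(u - 2) = 0, so u = 1 or u = 2.
t³ = 1 gives t = 1.
t³ = 2 gives t = ∛(2) ≈ 1.2599.

t = 1 or t = 1.2599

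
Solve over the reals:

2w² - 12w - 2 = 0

w = -0.1623 or w = 6.1623

Discriminant: (-12)² − 4·2·(-2) = 160.
Quadratic formula: w = (12 ± √160) / 4.
So w = 3 + √(10) ≈ 6.1623 or w = 3 - √(10) ≈ -0.1623.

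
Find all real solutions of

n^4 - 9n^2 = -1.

n = -2.9812 or n = -0.3354 or n = 0.3354 or n = 2.9812

Let u = n^2. The equation becomes u^2 - 9u + 1 = 0.
By the quadratic formula, u = sqrt(77)/2 + 9/2 or u = 9/2 - sqrt(77)/2.
n^2 = sqrt(77)/2 + 9/2 gives n = +/-sqrt(sqrt(77)/2 + 9/2) ~= +/-2.9812.
n^2 = 9/2 - sqrt(77)/2 gives n = +/-sqrt(9/2 - sqrt(77)/2) ~= +/-0.3354.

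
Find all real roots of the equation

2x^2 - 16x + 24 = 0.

x = 2 or x = 6

Factor: 2(x - 2)(x - 6) = 0.
So x = 2 or x = 6.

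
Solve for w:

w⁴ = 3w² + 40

w = -2.8284 or w = 2.8284

Let u = w². The equation becomes u² - 3u - 40 = 0.
Factor: (u + 5)(u - 8) = 0, so u = -5 or u = 8.
w² = -5 < 0 has no real solution.
w² = 8 gives w = ±2·√(2) ≈ ±2.8284.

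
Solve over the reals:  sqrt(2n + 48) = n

n = 8

Square both sides: 2n + 48 = (n)^2.
Expand and rearrange: n^2 - 2n - 48 = 0.
Solving gives n = 8 or n = -6.
Check each candidate in the original equation:
  n = 8: sqrt(64) = 8, while n = 8 — valid.
  n = -6: sqrt(36) = 6, while n = -6 — extraneous.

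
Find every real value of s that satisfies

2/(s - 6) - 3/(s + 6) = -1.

Multiply both sides by (s - 6)(s + 6):
2(s + 6) - 3(s - 6) = -(s - 6)(s + 6).
Expand and collect terms: -s² + s + 6 = 0.
Factor or apply the quadratic formula: s = -2 or s = 3.
Neither value makes a denominator zero (s ≠ 6, s ≠ -6), so both are valid.

s = -2 or s = 3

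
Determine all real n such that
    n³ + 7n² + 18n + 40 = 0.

Possible rational roots are divisors of 40. Testing n = -5 gives 0, so (n + 5) is a factor.
Divide: n³ + 7n² + 18n + 40 = (n + 5)(n² + 2n + 8).
The quadratic n² + 2n + 8 has discriminant -28 < 0, so no further real roots.

n = -5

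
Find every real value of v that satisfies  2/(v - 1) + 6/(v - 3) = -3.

Multiply both sides by (v - 1)(v - 3):
2(v - 3) + 6(v - 1) = -3(v - 1)(v - 3).
Expand and collect terms: -3v² + 4v + 3 = 0.
By the quadratic formula, v = (-4 ± √52) / -6, so v ≈ -0.5352 or v ≈ 1.8685.
Neither value makes a denominator zero (v ≠ 1, v ≠ 3), so both are valid.

v = -0.5352 or v = 1.8685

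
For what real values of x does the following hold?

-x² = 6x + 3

x = -5.4495 or x = -0.5505

Rearrange to standard form: -x² - 6x - 3 = 0.
Discriminant: (-6)² − 4·(-1)·(-3) = 24.
Quadratic formula: x = (6 ± √24) / (-2).
So x = -3 - √(6) ≈ -5.4495 or x = -3 + √(6) ≈ -0.5505.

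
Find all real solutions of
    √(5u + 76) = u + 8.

Square both sides: 5u + 76 = (u + 8)².
Expand and rearrange: u² + 11u - 12 = 0.
Solving gives u = 1 or u = -12.
Check each candidate in the original equation:
  u = 1: √(81) = 9, while u + 8 = 9 — valid.
  u = -12: √(16) = 4, while u + 8 = -4 — extraneous.

u = 1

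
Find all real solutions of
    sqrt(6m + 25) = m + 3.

Square both sides: 6m + 25 = (m + 3)^2.
Expand and rearrange: m^2 - 16 = 0.
Solving gives m = 4 or m = -4.
Check each candidate in the original equation:
  m = 4: sqrt(49) = 7, while m + 3 = 7 — valid.
  m = -4: sqrt(1) = 1, while m + 3 = -1 — extraneous.

m = 4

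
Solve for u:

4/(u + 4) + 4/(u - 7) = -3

Multiply both sides by (u + 4)(u - 7):
4(u - 7) + 4(u + 4) = -3(u + 4)(u - 7).
Expand and collect terms: -3u^2 + u + 96 = 0.
By the quadratic formula, u = (-1 +/- sqrt(1153)) / -6, so u ~= -5.4926 or u ~= 5.826.
Neither value makes a denominator zero (u != -4, u != 7), so both are valid.

u = -5.4926 or u = 5.826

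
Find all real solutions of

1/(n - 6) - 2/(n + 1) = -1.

n = 1.5858 or n = 4.4142

Multiply both sides by (n - 6)(n + 1):
(n + 1) - 2(n - 6) = -(n - 6)(n + 1).
Expand and collect terms: -n^2 + 6n - 7 = 0.
By the quadratic formula, n = (-6 +/- sqrt(8)) / -2, so n ~= 1.5858 or n ~= 4.4142.
Neither value makes a denominator zero (n != 6, n != -1), so both are valid.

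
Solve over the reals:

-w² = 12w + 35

Bring every term to one side: -w² - 12w - 35 = 0.
Factor: -1(w + 7)(w + 5) = 0.
So w = -7 or w = -5.

w = -7 or w = -5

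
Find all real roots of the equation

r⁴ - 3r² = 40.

Let u = r². The equation becomes u² - 3u - 40 = 0.
Factor: (u - 8)(u + 5) = 0, so u = 8 or u = -5.
r² = 8 gives r = ±2·√(2) ≈ ±2.8284.
r² = -5 < 0 has no real solution.

r = -2.8284 or r = 2.8284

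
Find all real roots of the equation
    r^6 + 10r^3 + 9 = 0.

Let u = r^3. The equation becomes u^2 + 10u + 9 = 0.
Factor: (u + 1)(u + 9) = 0, so u = -1 or u = -9.
r^3 = -1 gives r = -1.
r^3 = -9 gives r = -(9)^(1/3) ~= -2.0801.

r = -2.0801 or r = -1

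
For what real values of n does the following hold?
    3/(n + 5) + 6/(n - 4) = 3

Multiply both sides by (n + 5)(n - 4):
3(n - 4) + 6(n + 5) = 3(n + 5)(n - 4).
Expand and collect terms: 3n² - 6n - 78 = 0.
By the quadratic formula, n = (6 ± √972) / 6, so n ≈ 6.1962 or n ≈ -4.1962.
Neither value makes a denominator zero (n ≠ -5, n ≠ 4), so both are valid.

n = -4.1962 or n = 6.1962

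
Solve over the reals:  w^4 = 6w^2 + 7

Let u = w^2. The equation becomes u^2 - 6u - 7 = 0.
Factor: (u - 7)(u + 1) = 0, so u = 7 or u = -1.
w^2 = 7 gives w = +/-sqrt(7) ~= +/-2.6458.
w^2 = -1 < 0 has no real solution.

w = -2.6458 or w = 2.6458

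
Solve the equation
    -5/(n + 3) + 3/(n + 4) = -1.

n = -4.7913 or n = -0.2087

Multiply both sides by (n + 3)(n + 4):
-5(n + 4) + 3(n + 3) = -(n + 3)(n + 4).
Expand and collect terms: -n² - 5n - 1 = 0.
By the quadratic formula, n = (5 ± √21) / -2, so n ≈ -4.7913 or n ≈ -0.2087.
Neither value makes a denominator zero (n ≠ -3, n ≠ -4), so both are valid.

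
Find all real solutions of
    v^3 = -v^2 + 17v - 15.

v = -5 or v = 1 or v = 3

Rearrange: v^3 + v^2 - 17v + 15 = 0.
Possible rational roots are divisors of 15. Testing v = -5 gives 0, so (v + 5) is a factor.
Divide: v^3 + v^2 - 17v + 15 = (v + 5)(v^2 - 4v + 3).
Factor the quadratic: v = 3 or v = 1.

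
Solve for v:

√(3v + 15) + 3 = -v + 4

Isolate the radical: √(3v + 15) = -v + 1.
Square both sides: 3v + 15 = (-v + 1)².
Expand and rearrange: v² - 5v - 14 = 0.
Solving gives v = 7 or v = -2.
Check each candidate in the original equation:
  v = 7: √(36) = 6, while -v + 1 = -6 — extraneous.
  v = -2: √(9) = 3, while -v + 1 = 3 — valid.

v = -2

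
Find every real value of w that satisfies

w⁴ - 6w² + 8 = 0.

w = -2 or w = -1.4142 or w = 1.4142 or w = 2

Let u = w². The equation becomes u² - 6u + 8 = 0.
Factor: (u - 4)(u - 2) = 0, so u = 4 or u = 2.
w² = 4 gives w = ±2.
w² = 2 gives w = ±√(2) ≈ ±1.4142.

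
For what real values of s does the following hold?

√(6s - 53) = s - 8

s = 9 or s = 13

Square both sides: 6s - 53 = (s - 8)².
Expand and rearrange: s² - 22s + 117 = 0.
Solving gives s = 13 or s = 9.
Check each candidate in the original equation:
  s = 13: √(25) = 5, while s - 8 = 5 — valid.
  s = 9: √(1) = 1, while s - 8 = 1 — valid.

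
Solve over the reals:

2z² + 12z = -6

z = -5.4495 or z = -0.5505

Rearrange to standard form: 2z² + 12z + 6 = 0.
Discriminant: (12)² − 4·2·6 = 96.
Quadratic formula: z = (-12 ± √96) / 4.
So z = -3 + √(6) ≈ -0.5505 or z = -3 - √(6) ≈ -5.4495.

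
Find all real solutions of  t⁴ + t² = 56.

t = -2.6458 or t = 2.6458

Let u = t². The equation becomes u² + u - 56 = 0.
Factor: (u - 7)(u + 8) = 0, so u = 7 or u = -8.
t² = 7 gives t = ±√(7) ≈ ±2.6458.
t² = -8 < 0 has no real solution.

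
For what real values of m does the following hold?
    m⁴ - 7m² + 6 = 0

m = -2.4495 or m = -1 or m = 1 or m = 2.4495

Let u = m². The equation becomes u² - 7u + 6 = 0.
Factor: (u - 6)(u - 1) = 0, so u = 6 or u = 1.
m² = 6 gives m = ±√(6) ≈ ±2.4495.
m² = 1 gives m = ±1.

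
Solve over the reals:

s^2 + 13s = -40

s = -8 or s = -5

Bring every term to one side: s^2 + 13s + 40 = 0.
Factor: (s + 5)(s + 8) = 0.
So s = -5 or s = -8.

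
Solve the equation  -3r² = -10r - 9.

Rearrange to standard form: -3r² + 10r + 9 = 0.
Discriminant: (10)² − 4·(-3)·9 = 208.
Quadratic formula: r = (-10 ± √208) / (-6).
So r = 5/3 - 2·√(13)/3 ≈ -0.737 or r = 5/3 + 2·√(13)/3 ≈ 4.0704.

r = -0.737 or r = 4.0704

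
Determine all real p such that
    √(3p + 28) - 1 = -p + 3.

p = -1

Isolate the radical: √(3p + 28) = -p + 4.
Square both sides: 3p + 28 = (-p + 4)².
Expand and rearrange: p² - 11p - 12 = 0.
Solving gives p = 12 or p = -1.
Check each candidate in the original equation:
  p = 12: √(64) = 8, while -p + 4 = -8 — extraneous.
  p = -1: √(25) = 5, while -p + 4 = 5 — valid.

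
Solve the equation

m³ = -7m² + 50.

m = -5 or m = -4.3166 or m = 2.3166

Rearrange: m³ + 7m² - 50 = 0.
Possible rational roots are divisors of -50. Testing m = -5 gives 0, so (m + 5) is a factor.
Divide: m³ + 7m² - 50 = (m + 5)(m² + 2m - 10).
Apply the quadratic formula to m² + 2m - 10 = 0: m = (-2 ± √44)/2, i.e. m ≈ 2.3166 or m ≈ -4.3166.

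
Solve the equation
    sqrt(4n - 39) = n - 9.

n = 10 or n = 12

Square both sides: 4n - 39 = (n - 9)^2.
Expand and rearrange: n^2 - 22n + 120 = 0.
Solving gives n = 12 or n = 10.
Check each candidate in the original equation:
  n = 12: sqrt(9) = 3, while n - 9 = 3 — valid.
  n = 10: sqrt(1) = 1, while n - 9 = 1 — valid.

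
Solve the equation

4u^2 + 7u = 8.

Rearrange to standard form: 4u^2 + 7u - 8 = 0.
Discriminant: (7)^2 - 4*4*(-8) = 177.
Quadratic formula: u = (-7 +/- sqrt(177)) / 8.
So u = -7/8 + sqrt(177)/8 ~= 0.788 or u = -sqrt(177)/8 - 7/8 ~= -2.538.

u = -2.538 or u = 0.788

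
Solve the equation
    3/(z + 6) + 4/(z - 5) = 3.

Multiply both sides by (z + 6)(z - 5):
3(z - 5) + 4(z + 6) = 3(z + 6)(z - 5).
Expand and collect terms: 3z² - 4z - 99 = 0.
By the quadratic formula, z = (4 ± √1204) / 6, so z ≈ 6.4498 or z ≈ -5.1165.
Neither value makes a denominator zero (z ≠ -6, z ≠ 5), so both are valid.

z = -5.1165 or z = 6.4498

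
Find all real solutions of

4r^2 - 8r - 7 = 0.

r = -0.6583 or r = 2.6583

Discriminant: (-8)^2 - 4*4*(-7) = 176.
Quadratic formula: r = (8 +/- sqrt(176)) / 8.
So r = 1 + sqrt(11)/2 ~= 2.6583 or r = 1 - sqrt(11)/2 ~= -0.6583.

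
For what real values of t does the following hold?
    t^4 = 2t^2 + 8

t = -2 or t = 2

Let u = t^2. The equation becomes u^2 - 2u - 8 = 0.
Factor: (u - 4)(u + 2) = 0, so u = 4 or u = -2.
t^2 = 4 gives t = +/-2.
t^2 = -2 < 0 has no real solution.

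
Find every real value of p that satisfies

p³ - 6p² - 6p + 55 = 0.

Possible rational roots are divisors of 55. Testing p = 5 gives 0, so (p - 5) is a factor.
Divide: p³ - 6p² - 6p + 55 = (p - 5)(p² - p - 11).
Apply the quadratic formula to p² - p - 11 = 0: p = (1 ± √45)/2, i.e. p ≈ 3.8541 or p ≈ -2.8541.

p = -2.8541 or p = 3.8541 or p = 5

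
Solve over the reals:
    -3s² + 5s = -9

s = -1.0888 or s = 2.7554

Rearrange to standard form: -3s² + 5s + 9 = 0.
Discriminant: (5)² − 4·(-3)·9 = 133.
Quadratic formula: s = (-5 ± √133) / (-6).
So s = 5/6 - √(133)/6 ≈ -1.0888 or s = 5/6 + √(133)/6 ≈ 2.7554.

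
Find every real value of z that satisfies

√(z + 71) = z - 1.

z = 10

Square both sides: z + 71 = (z - 1)².
Expand and rearrange: z² - 3z - 70 = 0.
Solving gives z = 10 or z = -7.
Check each candidate in the original equation:
  z = 10: √(81) = 9, while z - 1 = 9 — valid.
  z = -7: √(64) = 8, while z - 1 = -8 — extraneous.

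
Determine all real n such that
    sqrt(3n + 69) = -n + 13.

Square both sides: 3n + 69 = (-n + 13)^2.
Expand and rearrange: n^2 - 29n + 100 = 0.
Solving gives n = 25 or n = 4.
Check each candidate in the original equation:
  n = 25: sqrt(144) = 12, while -n + 13 = -12 — extraneous.
  n = 4: sqrt(81) = 9, while -n + 13 = 9 — valid.

n = 4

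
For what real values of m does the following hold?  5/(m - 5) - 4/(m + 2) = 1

Multiply both sides by (m - 5)(m + 2):
5(m + 2) - 4(m - 5) = (m - 5)(m + 2).
Expand and collect terms: m² - 4m - 40 = 0.
By the quadratic formula, m = (4 ± √176) / 2, so m ≈ 8.6332 or m ≈ -4.6332.
Neither value makes a denominator zero (m ≠ 5, m ≠ -2), so both are valid.

m = -4.6332 or m = 8.6332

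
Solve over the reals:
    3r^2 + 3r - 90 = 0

Factor: 3(r + 6)(r - 5) = 0.
So r = -6 or r = 5.

r = -6 or r = 5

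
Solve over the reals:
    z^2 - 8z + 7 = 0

Factor: (z - 7)(z - 1) = 0.
So z = 7 or z = 1.

z = 1 or z = 7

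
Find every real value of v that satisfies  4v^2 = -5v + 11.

Rearrange to standard form: 4v^2 + 5v - 11 = 0.
Discriminant: (5)^2 - 4*4*(-11) = 201.
Quadratic formula: v = (-5 +/- sqrt(201)) / 8.
So v = -5/8 + sqrt(201)/8 ~= 1.1472 or v = -sqrt(201)/8 - 5/8 ~= -2.3972.

v = -2.3972 or v = 1.1472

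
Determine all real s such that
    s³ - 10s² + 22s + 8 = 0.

Possible rational roots are divisors of 8. Testing s = 4 gives 0, so (s - 4) is a factor.
Divide: s³ - 10s² + 22s + 8 = (s - 4)(s² - 6s - 2).
Apply the quadratic formula to s² - 6s - 2 = 0: s = (6 ± √44)/2, i.e. s ≈ 6.3166 or s ≈ -0.3166.

s = -0.3166 or s = 4 or s = 6.3166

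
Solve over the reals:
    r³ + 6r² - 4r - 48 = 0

r = -4.6056 or r = -4 or r = 2.6056

Possible rational roots are divisors of -48. Testing r = -4 gives 0, so (r + 4) is a factor.
Divide: r³ + 6r² - 4r - 48 = (r + 4)(r² + 2r - 12).
Apply the quadratic formula to r² + 2r - 12 = 0: r = (-2 ± √52)/2, i.e. r ≈ 2.6056 or r ≈ -4.6056.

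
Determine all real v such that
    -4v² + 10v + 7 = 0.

v = -0.57 or v = 3.07

Discriminant: (10)² − 4·(-4)·7 = 212.
Quadratic formula: v = (-10 ± √212) / (-8).
So v = 5/4 - √(53)/4 ≈ -0.57 or v = 5/4 + √(53)/4 ≈ 3.07.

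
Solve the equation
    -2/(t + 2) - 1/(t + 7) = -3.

t = -6.708 or t = -1.292

Multiply both sides by (t + 2)(t + 7):
-2(t + 7) - (t + 2) = -3(t + 2)(t + 7).
Expand and collect terms: -3t^2 - 24t - 26 = 0.
By the quadratic formula, t = (24 +/- sqrt(264)) / -6, so t ~= -6.708 or t ~= -1.292.
Neither value makes a denominator zero (t != -2, t != -7), so both are valid.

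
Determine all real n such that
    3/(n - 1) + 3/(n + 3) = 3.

Multiply both sides by (n - 1)(n + 3):
3(n + 3) + 3(n - 1) = 3(n - 1)(n + 3).
Expand and collect terms: 3n^2 - 15 = 0.
By the quadratic formula, n = (0 +/- sqrt(180)) / 6, so n ~= 2.2361 or n ~= -2.2361.
Neither value makes a denominator zero (n != 1, n != -3), so both are valid.

n = -2.2361 or n = 2.2361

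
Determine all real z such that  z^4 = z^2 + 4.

Let u = z^2. The equation becomes u^2 - u - 4 = 0.
By the quadratic formula, u = 1/2 + sqrt(17)/2 or u = 1/2 - sqrt(17)/2.
z^2 = 1/2 + sqrt(17)/2 gives z = +/-sqrt(1/2 + sqrt(17)/2) ~= +/-1.6005.
z^2 = 1/2 - sqrt(17)/2 < 0 has no real solution.

z = -1.6005 or z = 1.6005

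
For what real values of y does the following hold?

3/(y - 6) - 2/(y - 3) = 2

y = 2.2878 or y = 7.2122

Multiply both sides by (y - 6)(y - 3):
3(y - 3) - 2(y - 6) = 2(y - 6)(y - 3).
Expand and collect terms: 2y^2 - 19y + 33 = 0.
By the quadratic formula, y = (19 +/- sqrt(97)) / 4, so y ~= 7.2122 or y ~= 2.2878.
Neither value makes a denominator zero (y != 6, y != 3), so both are valid.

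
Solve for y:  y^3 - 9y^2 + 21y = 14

Rearrange: y^3 - 9y^2 + 21y - 14 = 0.
Possible rational roots are divisors of -14. Testing y = 2 gives 0, so (y - 2) is a factor.
Divide: y^3 - 9y^2 + 21y - 14 = (y - 2)(y^2 - 7y + 7).
Apply the quadratic formula to y^2 - 7y + 7 = 0: y = (7 +/- sqrt(21))/2, i.e. y ~= 5.7913 or y ~= 1.2087.

y = 1.2087 or y = 2 or y = 5.7913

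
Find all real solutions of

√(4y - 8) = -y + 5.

Square both sides: 4y - 8 = (-y + 5)².
Expand and rearrange: y² - 14y + 33 = 0.
Solving gives y = 11 or y = 3.
Check each candidate in the original equation:
  y = 11: √(36) = 6, while -y + 5 = -6 — extraneous.
  y = 3: √(4) = 2, while -y + 5 = 2 — valid.

y = 3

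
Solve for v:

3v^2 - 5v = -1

Rearrange to standard form: 3v^2 - 5v + 1 = 0.
Discriminant: (-5)^2 - 4*3*1 = 13.
Quadratic formula: v = (5 +/- sqrt(13)) / 6.
So v = sqrt(13)/6 + 5/6 ~= 1.4343 or v = 5/6 - sqrt(13)/6 ~= 0.2324.

v = 0.2324 or v = 1.4343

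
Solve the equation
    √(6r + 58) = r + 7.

Square both sides: 6r + 58 = (r + 7)².
Expand and rearrange: r² + 8r - 9 = 0.
Solving gives r = 1 or r = -9.
Check each candidate in the original equation:
  r = 1: √(64) = 8, while r + 7 = 8 — valid.
  r = -9: √(4) = 2, while r + 7 = -2 — extraneous.

r = 1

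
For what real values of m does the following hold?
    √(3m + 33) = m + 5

Square both sides: 3m + 33 = (m + 5)².
Expand and rearrange: m² + 7m - 8 = 0.
Solving gives m = 1 or m = -8.
Check each candidate in the original equation:
  m = 1: √(36) = 6, while m + 5 = 6 — valid.
  m = -8: √(9) = 3, while m + 5 = -3 — extraneous.

m = 1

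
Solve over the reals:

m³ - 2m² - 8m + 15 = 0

m = -2.7913 or m = 1.7913 or m = 3

Possible rational roots are divisors of 15. Testing m = 3 gives 0, so (m - 3) is a factor.
Divide: m³ - 2m² - 8m + 15 = (m - 3)(m² + m - 5).
Apply the quadratic formula to m² + m - 5 = 0: m = (-1 ± √21)/2, i.e. m ≈ 1.7913 or m ≈ -2.7913.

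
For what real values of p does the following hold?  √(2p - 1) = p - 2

p = 5

Square both sides: 2p - 1 = (p - 2)².
Expand and rearrange: p² - 6p + 5 = 0.
Solving gives p = 5 or p = 1.
Check each candidate in the original equation:
  p = 5: √(9) = 3, while p - 2 = 3 — valid.
  p = 1: √(1) = 1, while p - 2 = -1 — extraneous.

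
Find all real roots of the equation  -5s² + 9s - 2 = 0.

s = 0.2597 or s = 1.5403

Discriminant: (9)² − 4·(-5)·(-2) = 41.
Quadratic formula: s = (-9 ± √41) / (-10).
So s = 9/10 - √(41)/10 ≈ 0.2597 or s = √(41)/10 + 9/10 ≈ 1.5403.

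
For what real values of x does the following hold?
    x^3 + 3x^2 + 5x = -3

x = -1

Rearrange: x^3 + 3x^2 + 5x + 3 = 0.
Possible rational roots are divisors of 3. Testing x = -1 gives 0, so (x + 1) is a factor.
Divide: x^3 + 3x^2 + 5x + 3 = (x + 1)(x^2 + 2x + 3).
The quadratic x^2 + 2x + 3 has discriminant -8 < 0, so no further real roots.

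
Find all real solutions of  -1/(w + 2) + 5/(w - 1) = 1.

Multiply both sides by (w + 2)(w - 1):
-(w - 1) + 5(w + 2) = (w + 2)(w - 1).
Expand and collect terms: w^2 - 3w - 13 = 0.
By the quadratic formula, w = (3 +/- sqrt(61)) / 2, so w ~= 5.4051 or w ~= -2.4051.
Neither value makes a denominator zero (w != -2, w != 1), so both are valid.

w = -2.4051 or w = 5.4051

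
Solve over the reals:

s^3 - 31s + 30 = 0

s = -6 or s = 1 or s = 5

Possible rational roots are divisors of 30. Testing s = 5 gives 0, so (s - 5) is a factor.
Divide: s^3 - 31s + 30 = (s - 5)(s^2 + 5s - 6).
Factor the quadratic: s = 1 or s = -6.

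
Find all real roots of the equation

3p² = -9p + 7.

p = -3.6409 or p = 0.6409

Rearrange to standard form: 3p² + 9p - 7 = 0.
Discriminant: (9)² − 4·3·(-7) = 165.
Quadratic formula: p = (-9 ± √165) / 6.
So p = -3/2 + √(165)/6 ≈ 0.6409 or p = -√(165)/6 - 3/2 ≈ -3.6409.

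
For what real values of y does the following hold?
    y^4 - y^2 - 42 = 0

y = -2.6458 or y = 2.6458

Let u = y^2. The equation becomes u^2 - u - 42 = 0.
Factor: (u + 6)(u - 7) = 0, so u = -6 or u = 7.
y^2 = -6 < 0 has no real solution.
y^2 = 7 gives y = +/-sqrt(7) ~= +/-2.6458.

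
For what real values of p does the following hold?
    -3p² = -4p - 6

Rearrange to standard form: -3p² + 4p + 6 = 0.
Discriminant: (4)² − 4·(-3)·6 = 88.
Quadratic formula: p = (-4 ± √88) / (-6).
So p = 2/3 - √(22)/3 ≈ -0.8968 or p = 2/3 + √(22)/3 ≈ 2.2301.

p = -0.8968 or p = 2.2301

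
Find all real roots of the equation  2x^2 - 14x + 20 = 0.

Factor: 2(x - 5)(x - 2) = 0.
So x = 5 or x = 2.

x = 2 or x = 5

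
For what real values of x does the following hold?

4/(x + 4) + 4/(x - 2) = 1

Multiply both sides by (x + 4)(x - 2):
4(x - 2) + 4(x + 4) = (x + 4)(x - 2).
Expand and collect terms: x² - 6x - 16 = 0.
Factor or apply the quadratic formula: x = 8 or x = -2.
Neither value makes a denominator zero (x ≠ -4, x ≠ 2), so both are valid.

x = -2 or x = 8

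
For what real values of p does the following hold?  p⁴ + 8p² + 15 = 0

No real solutions.

Let u = p². The equation becomes u² + 8u + 15 = 0.
Factor: (u + 5)(u + 3) = 0, so u = -5 or u = -3.
p² = -5 < 0 has no real solution.
p² = -3 < 0 has no real solution.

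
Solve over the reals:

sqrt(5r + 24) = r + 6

Square both sides: 5r + 24 = (r + 6)^2.
Expand and rearrange: r^2 + 7r + 12 = 0.
Solving gives r = -3 or r = -4.
Check each candidate in the original equation:
  r = -3: sqrt(9) = 3, while r + 6 = 3 — valid.
  r = -4: sqrt(4) = 2, while r + 6 = 2 — valid.

r = -4 or r = -3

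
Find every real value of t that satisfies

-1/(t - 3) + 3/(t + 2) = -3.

t = -2.9469 or t = 3.2803

Multiply both sides by (t - 3)(t + 2):
-(t + 2) + 3(t - 3) = -3(t - 3)(t + 2).
Expand and collect terms: -3t² + t + 29 = 0.
By the quadratic formula, t = (-1 ± √349) / -6, so t ≈ -2.9469 or t ≈ 3.2803.
Neither value makes a denominator zero (t ≠ 3, t ≠ -2), so both are valid.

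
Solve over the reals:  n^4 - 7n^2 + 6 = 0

Let u = n^2. The equation becomes u^2 - 7u + 6 = 0.
Factor: (u - 6)(u - 1) = 0, so u = 6 or u = 1.
n^2 = 6 gives n = +/-sqrt(6) ~= +/-2.4495.
n^2 = 1 gives n = +/-1.

n = -2.4495 or n = -1 or n = 1 or n = 2.4495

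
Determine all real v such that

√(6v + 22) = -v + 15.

Square both sides: 6v + 22 = (-v + 15)².
Expand and rearrange: v² - 36v + 203 = 0.
Solving gives v = 29 or v = 7.
Check each candidate in the original equation:
  v = 29: √(196) = 14, while -v + 15 = -14 — extraneous.
  v = 7: √(64) = 8, while -v + 15 = 8 — valid.

v = 7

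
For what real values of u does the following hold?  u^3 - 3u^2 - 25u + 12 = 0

Possible rational roots are divisors of 12. Testing u = -4 gives 0, so (u + 4) is a factor.
Divide: u^3 - 3u^2 - 25u + 12 = (u + 4)(u^2 - 7u + 3).
Apply the quadratic formula to u^2 - 7u + 3 = 0: u = (7 +/- sqrt(37))/2, i.e. u ~= 6.5414 or u ~= 0.4586.

u = -4 or u = 0.4586 or u = 6.5414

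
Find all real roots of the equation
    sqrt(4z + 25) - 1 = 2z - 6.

Isolate the radical: sqrt(4z + 25) = 2z - 5.
Square both sides: 4z + 25 = (2z - 5)^2.
Expand and rearrange: 4z^2 - 24z = 0.
Solving gives z = 6 or z = 0.
Check each candidate in the original equation:
  z = 6: sqrt(49) = 7, while 2z - 5 = 7 — valid.
  z = 0: sqrt(25) = 5, while 2z - 5 = -5 — extraneous.

z = 6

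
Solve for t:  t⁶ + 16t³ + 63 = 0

t = -2.0801 or t = -1.9129

Let u = t³. The equation becomes u² + 16u + 63 = 0.
Factor: (u + 9)(u + 7) = 0, so u = -9 or u = -7.
t³ = -9 gives t = -∛(9) ≈ -2.0801.
t³ = -7 gives t = -∛(7) ≈ -1.9129.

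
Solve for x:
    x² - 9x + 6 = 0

Discriminant: (-9)² − 4·1·6 = 57.
Quadratic formula: x = (9 ± √57) / 2.
So x = √(57)/2 + 9/2 ≈ 8.2749 or x = 9/2 - √(57)/2 ≈ 0.7251.

x = 0.7251 or x = 8.2749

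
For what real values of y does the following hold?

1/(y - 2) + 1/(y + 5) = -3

y = -5.3492 or y = 1.6825

Multiply both sides by (y - 2)(y + 5):
(y + 5) + (y - 2) = -3(y - 2)(y + 5).
Expand and collect terms: -3y^2 - 11y + 27 = 0.
By the quadratic formula, y = (11 +/- sqrt(445)) / -6, so y ~= -5.3492 or y ~= 1.6825.
Neither value makes a denominator zero (y != 2, y != -5), so both are valid.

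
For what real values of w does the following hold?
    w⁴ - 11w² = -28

w = -2.6458 or w = -2 or w = 2 or w = 2.6458

Let u = w². The equation becomes u² - 11u + 28 = 0.
Factor: (u - 4)(u - 7) = 0, so u = 4 or u = 7.
w² = 4 gives w = ±2.
w² = 7 gives w = ±√(7) ≈ ±2.6458.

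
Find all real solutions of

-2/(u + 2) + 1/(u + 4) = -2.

Multiply both sides by (u + 2)(u + 4):
-2(u + 4) + (u + 2) = -2(u + 2)(u + 4).
Expand and collect terms: -2u² - 11u - 10 = 0.
By the quadratic formula, u = (11 ± √41) / -4, so u ≈ -4.3508 or u ≈ -1.1492.
Neither value makes a denominator zero (u ≠ -2, u ≠ -4), so both are valid.

u = -4.3508 or u = -1.1492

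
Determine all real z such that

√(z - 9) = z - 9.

z = 9 or z = 10

Square both sides: z - 9 = (z - 9)².
Expand and rearrange: z² - 19z + 90 = 0.
Solving gives z = 10 or z = 9.
Check each candidate in the original equation:
  z = 10: √(1) = 1, while z - 9 = 1 — valid.
  z = 9: √(0) = 0, while z - 9 = 0 — valid.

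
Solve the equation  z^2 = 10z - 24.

z = 4 or z = 6

Bring every term to one side: z^2 - 10z + 24 = 0.
Factor: (z - 6)(z - 4) = 0.
So z = 6 or z = 4.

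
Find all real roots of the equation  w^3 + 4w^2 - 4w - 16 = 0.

Possible rational roots are divisors of -16. Testing w = 2 gives 0, so (w - 2) is a factor.
Divide: w^3 + 4w^2 - 4w - 16 = (w - 2)(w^2 + 6w + 8).
Factor the quadratic: w = -2 or w = -4.

w = -4 or w = -2 or w = 2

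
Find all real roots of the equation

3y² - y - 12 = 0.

Discriminant: (-1)² − 4·3·(-12) = 145.
Quadratic formula: y = (1 ± √145) / 6.
So y = 1/6 + √(145)/6 ≈ 2.1736 or y = 1/6 - √(145)/6 ≈ -1.8403.

y = -1.8403 or y = 2.1736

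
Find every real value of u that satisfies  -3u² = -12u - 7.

Rearrange to standard form: -3u² + 12u + 7 = 0.
Discriminant: (12)² − 4·(-3)·7 = 228.
Quadratic formula: u = (-12 ± √228) / (-6).
So u = 2 - √(57)/3 ≈ -0.5166 or u = 2 + √(57)/3 ≈ 4.5166.

u = -0.5166 or u = 4.5166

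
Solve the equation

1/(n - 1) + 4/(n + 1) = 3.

Multiply both sides by (n - 1)(n + 1):
(n + 1) + 4(n - 1) = 3(n - 1)(n + 1).
Expand and collect terms: 3n² - 5n = 0.
Factor or apply the quadratic formula: n = 1.6667 or n = 0.
Neither value makes a denominator zero (n ≠ 1, n ≠ -1), so both are valid.

n = 0 or n = 1.6667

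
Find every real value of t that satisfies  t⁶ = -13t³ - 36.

Let u = t³. The equation becomes u² + 13u + 36 = 0.
Factor: (u + 4)(u + 9) = 0, so u = -4 or u = -9.
t³ = -4 gives t = -∛(4) ≈ -1.5874.
t³ = -9 gives t = -∛(9) ≈ -2.0801.

t = -2.0801 or t = -1.5874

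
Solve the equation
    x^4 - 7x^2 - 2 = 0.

x = -2.6972 or x = 2.6972

Let u = x^2. The equation becomes u^2 - 7u - 2 = 0.
By the quadratic formula, u = 7/2 + sqrt(57)/2 or u = 7/2 - sqrt(57)/2.
x^2 = 7/2 + sqrt(57)/2 gives x = +/-sqrt(7/2 + sqrt(57)/2) ~= +/-2.6972.
x^2 = 7/2 - sqrt(57)/2 < 0 has no real solution.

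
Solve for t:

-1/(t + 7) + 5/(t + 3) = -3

Multiply both sides by (t + 7)(t + 3):
-(t + 3) + 5(t + 7) = -3(t + 7)(t + 3).
Expand and collect terms: -3t² - 34t - 95 = 0.
Factor or apply the quadratic formula: t = -6.3333 or t = -5.
Neither value makes a denominator zero (t ≠ -7, t ≠ -3), so both are valid.

t = -6.3333 or t = -5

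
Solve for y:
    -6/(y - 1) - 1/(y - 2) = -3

Multiply both sides by (y - 1)(y - 2):
-6(y - 2) - (y - 1) = -3(y - 1)(y - 2).
Expand and collect terms: -3y^2 + 16y - 19 = 0.
By the quadratic formula, y = (-16 +/- sqrt(28)) / -6, so y ~= 1.7847 or y ~= 3.5486.
Neither value makes a denominator zero (y != 1, y != 2), so both are valid.

y = 1.7847 or y = 3.5486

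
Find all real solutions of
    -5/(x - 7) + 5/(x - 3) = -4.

x = 2 or x = 8

Multiply both sides by (x - 7)(x - 3):
-5(x - 3) + 5(x - 7) = -4(x - 7)(x - 3).
Expand and collect terms: -4x^2 + 40x - 64 = 0.
Factor or apply the quadratic formula: x = 2 or x = 8.
Neither value makes a denominator zero (x != 7, x != 3), so both are valid.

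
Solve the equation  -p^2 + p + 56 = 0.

p = -7 or p = 8

Factor: -1(p - 8)(p + 7) = 0.
So p = 8 or p = -7.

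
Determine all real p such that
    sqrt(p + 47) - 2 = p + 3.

Isolate the radical: sqrt(p + 47) = p + 5.
Square both sides: p + 47 = (p + 5)^2.
Expand and rearrange: p^2 + 9p - 22 = 0.
Solving gives p = 2 or p = -11.
Check each candidate in the original equation:
  p = 2: sqrt(49) = 7, while p + 5 = 7 — valid.
  p = -11: sqrt(36) = 6, while p + 5 = -6 — extraneous.

p = 2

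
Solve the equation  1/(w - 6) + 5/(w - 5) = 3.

w = 5.7362 or w = 7.2638

Multiply both sides by (w - 6)(w - 5):
(w - 5) + 5(w - 6) = 3(w - 6)(w - 5).
Expand and collect terms: 3w^2 - 39w + 125 = 0.
By the quadratic formula, w = (39 +/- sqrt(21)) / 6, so w ~= 7.2638 or w ~= 5.7362.
Neither value makes a denominator zero (w != 6, w != 5), so both are valid.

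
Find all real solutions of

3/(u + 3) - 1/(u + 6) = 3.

Multiply both sides by (u + 3)(u + 6):
3(u + 6) - (u + 3) = 3(u + 3)(u + 6).
Expand and collect terms: 3u² + 25u + 39 = 0.
By the quadratic formula, u = (-25 ± √157) / 6, so u ≈ -2.0783 or u ≈ -6.255.
Neither value makes a denominator zero (u ≠ -3, u ≠ -6), so both are valid.

u = -6.255 or u = -2.0783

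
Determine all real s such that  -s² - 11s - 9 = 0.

Discriminant: (-11)² − 4·(-1)·(-9) = 85.
Quadratic formula: s = (11 ± √85) / (-2).
So s = -11/2 - √(85)/2 ≈ -10.1098 or s = -11/2 + √(85)/2 ≈ -0.8902.

s = -10.1098 or s = -0.8902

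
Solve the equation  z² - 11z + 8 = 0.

z = 0.783 or z = 10.217

Discriminant: (-11)² − 4·1·8 = 89.
Quadratic formula: z = (11 ± √89) / 2.
So z = √(89)/2 + 11/2 ≈ 10.217 or z = 11/2 - √(89)/2 ≈ 0.783.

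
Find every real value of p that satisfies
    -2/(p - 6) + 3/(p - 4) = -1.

p = 2 or p = 7

Multiply both sides by (p - 6)(p - 4):
-2(p - 4) + 3(p - 6) = -(p - 6)(p - 4).
Expand and collect terms: -p^2 + 9p - 14 = 0.
Factor or apply the quadratic formula: p = 2 or p = 7.
Neither value makes a denominator zero (p != 6, p != 4), so both are valid.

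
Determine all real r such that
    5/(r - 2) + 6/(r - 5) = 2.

Multiply both sides by (r - 2)(r - 5):
5(r - 5) + 6(r - 2) = 2(r - 2)(r - 5).
Expand and collect terms: 2r² - 25r + 57 = 0.
Factor or apply the quadratic formula: r = 9.5 or r = 3.
Neither value makes a denominator zero (r ≠ 2, r ≠ 5), so both are valid.

r = 3 or r = 9.5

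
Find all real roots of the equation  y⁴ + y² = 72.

y = -2.8284 or y = 2.8284

Let u = y². The equation becomes u² + u - 72 = 0.
Factor: (u - 8)(u + 9) = 0, so u = 8 or u = -9.
y² = 8 gives y = ±2·√(2) ≈ ±2.8284.
y² = -9 < 0 has no real solution.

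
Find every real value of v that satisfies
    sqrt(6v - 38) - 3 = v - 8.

Isolate the radical: sqrt(6v - 38) = v - 5.
Square both sides: 6v - 38 = (v - 5)^2.
Expand and rearrange: v^2 - 16v + 63 = 0.
Solving gives v = 9 or v = 7.
Check each candidate in the original equation:
  v = 9: sqrt(16) = 4, while v - 5 = 4 — valid.
  v = 7: sqrt(4) = 2, while v - 5 = 2 — valid.

v = 7 or v = 9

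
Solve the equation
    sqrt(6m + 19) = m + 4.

Square both sides: 6m + 19 = (m + 4)^2.
Expand and rearrange: m^2 + 2m - 3 = 0.
Solving gives m = 1 or m = -3.
Check each candidate in the original equation:
  m = 1: sqrt(25) = 5, while m + 4 = 5 — valid.
  m = -3: sqrt(1) = 1, while m + 4 = 1 — valid.

m = -3 or m = 1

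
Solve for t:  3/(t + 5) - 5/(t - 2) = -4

t = -5.6446 or t = 3.1446

Multiply both sides by (t + 5)(t - 2):
3(t - 2) - 5(t + 5) = -4(t + 5)(t - 2).
Expand and collect terms: -4t^2 - 10t + 71 = 0.
By the quadratic formula, t = (10 +/- sqrt(1236)) / -8, so t ~= -5.6446 or t ~= 3.1446.
Neither value makes a denominator zero (t != -5, t != 2), so both are valid.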